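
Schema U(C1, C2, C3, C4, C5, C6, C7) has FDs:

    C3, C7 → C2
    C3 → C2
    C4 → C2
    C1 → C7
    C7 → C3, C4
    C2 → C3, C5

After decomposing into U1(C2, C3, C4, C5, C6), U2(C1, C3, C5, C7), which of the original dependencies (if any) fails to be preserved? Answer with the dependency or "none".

Check C7 → C3, C4: no single fragment contains all of {C3, C4, C7}, and the restricted closure of {C7} across the fragments never reaches {C3, C4}.
C3, C7 → C2 is preserved.
C3 → C2 is preserved.
C4 → C2 is preserved.
C1 → C7 is preserved.
C2 → C3, C5 is preserved.

C7 → C3, C4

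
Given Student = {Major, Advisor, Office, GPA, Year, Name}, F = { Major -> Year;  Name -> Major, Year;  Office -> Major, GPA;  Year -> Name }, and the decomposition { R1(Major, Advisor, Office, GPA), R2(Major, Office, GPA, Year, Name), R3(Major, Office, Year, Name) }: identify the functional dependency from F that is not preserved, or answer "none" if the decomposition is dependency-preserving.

Major → Year lies within R2.
Name → Major, Year lies within R2.
Office → Major, GPA lies within R1.
Year → Name lies within R2.
Every dependency is enforceable on the fragments, so the decomposition is dependency-preserving.

none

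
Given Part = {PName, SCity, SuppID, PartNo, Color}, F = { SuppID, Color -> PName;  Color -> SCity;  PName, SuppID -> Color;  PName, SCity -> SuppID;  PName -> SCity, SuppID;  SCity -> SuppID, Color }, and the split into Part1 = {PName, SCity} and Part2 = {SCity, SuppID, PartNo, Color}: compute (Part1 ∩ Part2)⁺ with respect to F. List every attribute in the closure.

Part1 ∩ Part2 = {SCity}.
SCity → SuppID, Color applies, adding SuppID, Color
SuppID, Color → PName applies, adding PName
Closure: {PName, SCity, SuppID, Color}.

PName, SCity, SuppID, Color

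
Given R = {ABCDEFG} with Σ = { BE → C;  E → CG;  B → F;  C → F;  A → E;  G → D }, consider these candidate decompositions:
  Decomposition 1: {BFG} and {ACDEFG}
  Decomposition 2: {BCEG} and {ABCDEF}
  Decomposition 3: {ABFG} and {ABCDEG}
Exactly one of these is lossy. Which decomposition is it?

Decomposition 1

Decomposition 1: common = {FG}, closure = {DFG} → lossy.
Decomposition 2: common = {BCE}, closure = {BCDEFG} → lossless.
Decomposition 3: common = {ABG}, closure = {ABCDEFG} → lossless.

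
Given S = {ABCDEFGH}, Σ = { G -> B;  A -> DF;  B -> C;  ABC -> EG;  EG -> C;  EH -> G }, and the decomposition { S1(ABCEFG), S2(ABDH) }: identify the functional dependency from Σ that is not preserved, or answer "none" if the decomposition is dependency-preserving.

Check EH → G: no single fragment contains all of {EGH}, and the restricted closure of {EH} across the fragments never reaches {G}.
G → B is preserved.
A → DF is preserved.
B → C is preserved.
ABC → EG is preserved.
EG → C is preserved.

EH -> G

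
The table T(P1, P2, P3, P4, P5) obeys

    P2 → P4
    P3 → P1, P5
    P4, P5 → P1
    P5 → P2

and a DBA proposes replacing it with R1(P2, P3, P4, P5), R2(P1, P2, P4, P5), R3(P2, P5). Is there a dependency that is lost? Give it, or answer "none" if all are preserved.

P2 → P4 lies within R1.
P3 → P1, P5: restricted closure across fragments reaches P1, P5.
P4, P5 → P1 lies within R2.
P5 → P2 lies within R1.
Every dependency is enforceable on the fragments, so the decomposition is dependency-preserving.

none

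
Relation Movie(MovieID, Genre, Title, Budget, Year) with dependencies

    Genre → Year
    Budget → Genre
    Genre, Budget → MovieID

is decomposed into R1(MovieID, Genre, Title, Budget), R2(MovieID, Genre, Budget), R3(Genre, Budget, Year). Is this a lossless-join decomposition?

Chase test. Columns are MovieID, Genre, Title, Budget, Year; row i has aⱼ where attribute j ∈ Ri, else bᵢⱼ.
Initial tableau (one row per fragment):
  row 1: a1 a2 a3 a4 b15
  row 2: a1 a2 b23 a4 b25
  row 3: b31 a2 b33 a4 a5
Rows 1 and 2 agree on Genre; apply Genre→Year and equate their Year entries.
Rows 1 and 3 agree on Genre; apply Genre→Year and equate their Year entries.
Rows 1 and 3 agree on Genre, Budget; apply Genre, Budget→MovieID and equate their MovieID entries.
Row 1 is now all distinguished symbols — the join is lossless.

Yes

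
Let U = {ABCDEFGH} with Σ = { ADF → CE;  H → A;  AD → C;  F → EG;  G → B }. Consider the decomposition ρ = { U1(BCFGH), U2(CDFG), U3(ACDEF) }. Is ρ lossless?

No

Chase test. Columns are ABCDEFGH; row i has aⱼ where attribute j ∈ Ui, else bᵢⱼ.
Initial tableau (one row per fragment):
  row 1: b11 a2 a3 b14 b15 a6 a7 a8
  row 2: b21 b22 a3 a4 b25 a6 a7 b28
  row 3: a1 b32 a3 a4 a5 a6 b37 b38
Rows 1 and 2 agree on F; apply F→EG and equate their EG entries.
Rows 1 and 3 agree on F; apply F→EG and equate their EG entries.
Rows 1 and 2 agree on G; apply G→B and equate their B entries.
Rows 1 and 3 agree on G; apply G→B and equate their B entries.
No row becomes fully distinguished — the join is lossy.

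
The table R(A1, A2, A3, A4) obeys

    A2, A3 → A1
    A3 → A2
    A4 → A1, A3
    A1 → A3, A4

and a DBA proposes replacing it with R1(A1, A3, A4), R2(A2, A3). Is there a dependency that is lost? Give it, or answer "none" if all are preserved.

A2, A3 → A1: restricted closure across fragments reaches A1.
A3 → A2 lies within R2.
A4 → A1, A3 lies within R1.
A1 → A3, A4 lies within R1.
Every dependency is enforceable on the fragments, so the decomposition is dependency-preserving.

none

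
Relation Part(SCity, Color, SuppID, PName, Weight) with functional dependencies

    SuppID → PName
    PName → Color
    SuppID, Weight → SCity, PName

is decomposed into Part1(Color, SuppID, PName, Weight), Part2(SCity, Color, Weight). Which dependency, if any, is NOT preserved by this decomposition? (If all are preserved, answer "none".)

Check SuppID, Weight → SCity, PName: no single fragment contains all of {SCity, SuppID, PName, Weight}, and the restricted closure of {SuppID, Weight} across the fragments never reaches {SCity, PName}.
SuppID → PName is preserved.
PName → Color is preserved.

SuppID, Weight → SCity, PName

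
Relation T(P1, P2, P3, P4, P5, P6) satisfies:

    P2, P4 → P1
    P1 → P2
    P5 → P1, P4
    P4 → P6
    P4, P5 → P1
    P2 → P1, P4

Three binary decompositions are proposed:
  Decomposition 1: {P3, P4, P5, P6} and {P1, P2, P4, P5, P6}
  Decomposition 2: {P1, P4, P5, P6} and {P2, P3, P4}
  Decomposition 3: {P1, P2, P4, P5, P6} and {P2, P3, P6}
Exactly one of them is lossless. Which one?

Decomposition 1: common = {P4, P5, P6}, closure = {P1, P2, P4, P5, P6} → lossless.
Decomposition 2: common = {P4}, closure = {P4, P6} → lossy.
Decomposition 3: common = {P2, P6}, closure = {P1, P2, P4, P6} → lossy.

Decomposition 1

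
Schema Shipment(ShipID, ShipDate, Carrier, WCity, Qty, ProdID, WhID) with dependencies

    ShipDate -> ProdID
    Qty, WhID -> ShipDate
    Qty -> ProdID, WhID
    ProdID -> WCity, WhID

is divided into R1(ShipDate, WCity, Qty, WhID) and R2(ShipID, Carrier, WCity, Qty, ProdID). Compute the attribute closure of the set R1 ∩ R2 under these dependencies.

ShipDate, WCity, Qty, ProdID, WhID

R1 ∩ R2 = {WCity, Qty}.
Qty → ProdID, WhID applies, adding ProdID, WhID
Qty, WhID → ShipDate applies, adding ShipDate
Closure: {ShipDate, WCity, Qty, ProdID, WhID}.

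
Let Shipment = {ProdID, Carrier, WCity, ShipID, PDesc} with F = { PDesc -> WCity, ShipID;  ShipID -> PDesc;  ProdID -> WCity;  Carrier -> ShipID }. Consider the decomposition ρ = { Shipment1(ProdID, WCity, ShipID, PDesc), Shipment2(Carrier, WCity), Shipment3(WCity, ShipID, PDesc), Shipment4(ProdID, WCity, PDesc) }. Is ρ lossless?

Chase test. Columns are ProdID, Carrier, WCity, ShipID, PDesc; row i has aⱼ where attribute j ∈ Shipmenti, else bᵢⱼ.
Initial tableau (one row per fragment):
  row 1: a1 b12 a3 a4 a5
  row 2: b21 a2 a3 b24 b25
  row 3: b31 b32 a3 a4 a5
  row 4: a1 b42 a3 b44 a5
Rows 1 and 4 agree on PDesc; apply PDesc→WCity, ShipID and equate their WCity, ShipID entries.
No row becomes fully distinguished — the join is lossy.

No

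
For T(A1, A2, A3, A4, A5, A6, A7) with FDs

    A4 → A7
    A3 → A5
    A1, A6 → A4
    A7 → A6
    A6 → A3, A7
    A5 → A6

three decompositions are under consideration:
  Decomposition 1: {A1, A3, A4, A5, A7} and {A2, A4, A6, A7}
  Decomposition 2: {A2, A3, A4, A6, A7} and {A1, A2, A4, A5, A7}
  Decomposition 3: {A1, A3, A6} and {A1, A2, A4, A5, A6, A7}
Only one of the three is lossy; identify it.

Decomposition 1: common = {A4, A7}, closure = {A3, A4, A5, A6, A7} → lossy.
Decomposition 2: common = {A2, A4, A7}, closure = {A2, A3, A4, A5, A6, A7} → lossless.
Decomposition 3: common = {A1, A6}, closure = {A1, A3, A4, A5, A6, A7} → lossless.

Decomposition 1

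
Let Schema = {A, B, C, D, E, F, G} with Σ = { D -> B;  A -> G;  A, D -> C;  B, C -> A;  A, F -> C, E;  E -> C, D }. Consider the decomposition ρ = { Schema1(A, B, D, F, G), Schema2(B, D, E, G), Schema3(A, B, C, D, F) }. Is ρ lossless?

No

Chase test. Columns are A, B, C, D, E, F, G; row i has aⱼ where attribute j ∈ Schemai, else bᵢⱼ.
Initial tableau (one row per fragment):
  row 1: a1 a2 b13 a4 b15 a6 a7
  row 2: b21 a2 b23 a4 a5 b26 a7
  row 3: a1 a2 a3 a4 b35 a6 b37
Rows 1 and 3 agree on A; apply A→G and equate their G entries.
Rows 1 and 3 agree on A, D; apply A, D→C and equate their C entries.
Rows 1 and 3 agree on A, F; apply A, F→C, E and equate their C, E entries.
No row becomes fully distinguished — the join is lossy.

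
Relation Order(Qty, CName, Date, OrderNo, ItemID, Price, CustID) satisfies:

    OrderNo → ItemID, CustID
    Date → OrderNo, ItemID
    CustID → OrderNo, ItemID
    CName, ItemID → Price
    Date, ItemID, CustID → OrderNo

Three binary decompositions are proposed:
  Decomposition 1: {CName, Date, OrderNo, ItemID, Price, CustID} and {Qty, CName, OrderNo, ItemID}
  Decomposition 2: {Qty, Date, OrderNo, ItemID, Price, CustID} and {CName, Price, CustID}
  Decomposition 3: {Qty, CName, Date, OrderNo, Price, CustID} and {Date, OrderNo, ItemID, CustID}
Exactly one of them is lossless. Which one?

Decomposition 3

Decomposition 1: common = {CName, OrderNo, ItemID}, closure = {CName, OrderNo, ItemID, Price, CustID} → lossy.
Decomposition 2: common = {Price, CustID}, closure = {OrderNo, ItemID, Price, CustID} → lossy.
Decomposition 3: common = {Date, OrderNo, CustID}, closure = {Date, OrderNo, ItemID, CustID} → lossless.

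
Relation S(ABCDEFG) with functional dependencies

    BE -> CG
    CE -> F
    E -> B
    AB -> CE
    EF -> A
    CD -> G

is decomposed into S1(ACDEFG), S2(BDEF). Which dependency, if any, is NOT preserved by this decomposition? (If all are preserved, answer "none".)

AB -> CE

Check AB → CE: no single fragment contains all of {ABCE}, and the restricted closure of {AB} across the fragments never reaches {CE}.
BE → CG is preserved.
CE → F is preserved.
E → B is preserved.
EF → A is preserved.
CD → G is preserved.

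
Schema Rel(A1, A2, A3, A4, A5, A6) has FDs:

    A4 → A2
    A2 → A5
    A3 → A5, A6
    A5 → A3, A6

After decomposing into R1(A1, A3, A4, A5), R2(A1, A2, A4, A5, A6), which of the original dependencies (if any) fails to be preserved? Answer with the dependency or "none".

A4 → A2 lies within R2.
A2 → A5 lies within R2.
A3 → A5, A6: restricted closure across fragments reaches A5, A6.
A5 → A3, A6: restricted closure across fragments reaches A3, A6.
Every dependency is enforceable on the fragments, so the decomposition is dependency-preserving.

none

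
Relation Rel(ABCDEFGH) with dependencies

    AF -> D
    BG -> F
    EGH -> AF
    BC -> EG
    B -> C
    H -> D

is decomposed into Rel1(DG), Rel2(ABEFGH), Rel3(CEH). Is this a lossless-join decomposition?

Chase test. Columns are ABCDEFGH; row i has aⱼ where attribute j ∈ Reli, else bᵢⱼ.
Initial tableau (one row per fragment):
  row 1: b11 b12 b13 a4 b15 b16 a7 b18
  row 2: a1 a2 b23 b24 a5 a6 a7 a8
  row 3: b31 b32 a3 b34 a5 b36 b37 a8
Rows 2 and 3 agree on H; apply H→D and equate their D entries.
No row becomes fully distinguished — the join is lossy.

No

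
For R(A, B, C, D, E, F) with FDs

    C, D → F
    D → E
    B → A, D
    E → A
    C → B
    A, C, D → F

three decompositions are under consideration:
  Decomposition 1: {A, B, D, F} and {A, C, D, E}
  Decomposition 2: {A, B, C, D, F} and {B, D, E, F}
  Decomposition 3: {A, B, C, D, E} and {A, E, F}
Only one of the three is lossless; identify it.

Decomposition 1: common = {A, D}, closure = {A, D, E} → lossy.
Decomposition 2: common = {B, D, F}, closure = {A, B, D, E, F} → lossless.
Decomposition 3: common = {A, E}, closure = {A, E} → lossy.

Decomposition 2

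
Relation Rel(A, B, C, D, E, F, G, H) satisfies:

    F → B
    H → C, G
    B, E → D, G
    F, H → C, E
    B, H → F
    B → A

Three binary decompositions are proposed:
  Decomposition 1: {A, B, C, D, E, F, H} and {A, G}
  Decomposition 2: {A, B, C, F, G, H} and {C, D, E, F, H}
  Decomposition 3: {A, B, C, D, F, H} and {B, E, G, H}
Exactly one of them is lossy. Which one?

Decomposition 1

Decomposition 1: common = {A}, closure = {A} → lossy.
Decomposition 2: common = {C, F, H}, closure = {A, B, C, D, E, F, G, H} → lossless.
Decomposition 3: common = {B, H}, closure = {A, B, C, D, E, F, G, H} → lossless.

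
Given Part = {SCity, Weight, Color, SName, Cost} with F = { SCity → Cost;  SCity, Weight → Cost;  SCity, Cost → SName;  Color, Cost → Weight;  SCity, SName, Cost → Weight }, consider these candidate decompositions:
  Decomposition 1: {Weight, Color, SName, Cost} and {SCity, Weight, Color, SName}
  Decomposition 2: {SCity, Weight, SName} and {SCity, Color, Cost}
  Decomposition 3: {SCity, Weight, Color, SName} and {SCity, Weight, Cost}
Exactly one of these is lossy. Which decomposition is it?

Decomposition 1: common = {Weight, Color, SName}, closure = {Weight, Color, SName} → lossy.
Decomposition 2: common = {SCity}, closure = {SCity, Weight, SName, Cost} → lossless.
Decomposition 3: common = {SCity, Weight}, closure = {SCity, Weight, SName, Cost} → lossless.

Decomposition 1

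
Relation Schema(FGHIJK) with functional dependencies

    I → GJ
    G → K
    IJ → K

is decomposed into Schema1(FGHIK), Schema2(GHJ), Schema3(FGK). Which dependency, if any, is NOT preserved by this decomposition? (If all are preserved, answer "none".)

I → GJ

Check I → GJ: no single fragment contains all of {GIJ}, and the restricted closure of {I} across the fragments never reaches {GJ}.
G → K is preserved.
IJ → K is preserved.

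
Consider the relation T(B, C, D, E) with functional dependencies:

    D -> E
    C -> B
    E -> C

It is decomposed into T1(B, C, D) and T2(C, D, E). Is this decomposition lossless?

Common attributes: T1 ∩ T2 = {C, D}.
Closure of {C, D}: D → E applies, adding E; C → B applies, adding B. So (C, D)⁺ = {B, C, D, E}.
This closure contains every attribute of T1, so T1 ∩ T2 → T1. The join is lossless.

Yes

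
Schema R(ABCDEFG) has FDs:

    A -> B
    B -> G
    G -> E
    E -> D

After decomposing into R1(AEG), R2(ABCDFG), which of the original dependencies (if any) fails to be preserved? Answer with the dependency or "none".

E -> D

Check E → D: no single fragment contains all of {DE}, and the restricted closure of {E} across the fragments never reaches {D}.
A → B is preserved.
B → G is preserved.
G → E is preserved.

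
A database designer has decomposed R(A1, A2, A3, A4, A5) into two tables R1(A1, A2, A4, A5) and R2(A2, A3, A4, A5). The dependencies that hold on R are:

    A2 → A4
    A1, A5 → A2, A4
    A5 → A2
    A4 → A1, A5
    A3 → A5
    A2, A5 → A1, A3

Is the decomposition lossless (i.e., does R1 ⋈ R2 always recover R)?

Yes

Common attributes: R1 ∩ R2 = {A2, A4, A5}.
Closure of {A2, A4, A5}: A4 → A1, A5 applies, adding A1; A2, A5 → A1, A3 applies, adding A3. So (A2, A4, A5)⁺ = {A1, A2, A3, A4, A5}.
This closure contains every attribute of R1, so R1 ∩ R2 → R1. The join is lossless.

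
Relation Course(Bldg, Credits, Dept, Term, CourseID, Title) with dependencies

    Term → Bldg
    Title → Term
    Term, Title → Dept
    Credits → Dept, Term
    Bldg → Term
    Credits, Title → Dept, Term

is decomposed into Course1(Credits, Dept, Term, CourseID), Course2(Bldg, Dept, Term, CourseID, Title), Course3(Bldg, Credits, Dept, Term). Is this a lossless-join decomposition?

No

Chase test. Columns are Bldg, Credits, Dept, Term, CourseID, Title; row i has aⱼ where attribute j ∈ Coursei, else bᵢⱼ.
Initial tableau (one row per fragment):
  row 1: b11 a2 a3 a4 a5 b16
  row 2: a1 b22 a3 a4 a5 a6
  row 3: a1 a2 a3 a4 b35 b36
Rows 1 and 2 agree on Term; apply Term→Bldg and equate their Bldg entries.
No row becomes fully distinguished — the join is lossy.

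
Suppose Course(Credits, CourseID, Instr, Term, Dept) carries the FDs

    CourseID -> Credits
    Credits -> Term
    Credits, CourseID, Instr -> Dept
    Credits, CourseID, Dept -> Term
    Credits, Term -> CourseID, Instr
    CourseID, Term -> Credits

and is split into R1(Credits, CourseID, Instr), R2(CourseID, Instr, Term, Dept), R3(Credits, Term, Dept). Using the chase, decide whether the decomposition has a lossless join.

Chase test. Columns are Credits, CourseID, Instr, Term, Dept; row i has aⱼ where attribute j ∈ Ri, else bᵢⱼ.
Initial tableau (one row per fragment):
  row 1: a1 a2 a3 b14 b15
  row 2: b21 a2 a3 a4 a5
  row 3: a1 b32 b33 a4 a5
Rows 1 and 2 agree on CourseID; apply CourseID→Credits and equate their Credits entries.
Rows 1 and 2 agree on Credits; apply Credits→Term and equate their Term entries.
Rows 1 and 2 agree on Credits, CourseID, Instr; apply Credits, CourseID, Instr→Dept and equate their Dept entries.
Rows 1 and 3 agree on Credits, Term; apply Credits, Term→CourseID, Instr and equate their CourseID, Instr entries.
Row 1 is now all distinguished symbols — the join is lossless.

Yes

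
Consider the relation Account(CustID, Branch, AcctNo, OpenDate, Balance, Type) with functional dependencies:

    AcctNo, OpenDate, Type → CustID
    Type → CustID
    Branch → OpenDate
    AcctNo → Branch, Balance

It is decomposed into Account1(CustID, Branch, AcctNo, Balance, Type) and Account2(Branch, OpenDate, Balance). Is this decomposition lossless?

Common attributes: Account1 ∩ Account2 = {Branch, Balance}.
Closure of {Branch, Balance}: Branch → OpenDate applies, adding OpenDate. So (Branch, Balance)⁺ = {Branch, OpenDate, Balance}.
This closure contains every attribute of Account2, so Account1 ∩ Account2 → Account2. The join is lossless.

Yes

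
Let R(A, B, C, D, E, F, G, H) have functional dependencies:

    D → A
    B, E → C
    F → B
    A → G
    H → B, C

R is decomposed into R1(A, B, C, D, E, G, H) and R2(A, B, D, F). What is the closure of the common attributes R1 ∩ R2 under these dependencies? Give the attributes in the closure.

R1 ∩ R2 = {A, B, D}.
A → G applies, adding G
Closure: {A, B, D, G}.

A, B, D, G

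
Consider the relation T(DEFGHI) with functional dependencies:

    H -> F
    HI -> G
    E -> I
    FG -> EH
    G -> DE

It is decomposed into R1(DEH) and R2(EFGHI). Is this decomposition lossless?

Common attributes: R1 ∩ R2 = {EH}.
Closure of {EH}: H → F applies, adding F; E → I applies, adding I; HI → G applies, adding G; G → DE applies, adding D. So (EH)⁺ = {DEFGHI}.
This closure contains every attribute of R1, so R1 ∩ R2 → R1. The join is lossless.

Yes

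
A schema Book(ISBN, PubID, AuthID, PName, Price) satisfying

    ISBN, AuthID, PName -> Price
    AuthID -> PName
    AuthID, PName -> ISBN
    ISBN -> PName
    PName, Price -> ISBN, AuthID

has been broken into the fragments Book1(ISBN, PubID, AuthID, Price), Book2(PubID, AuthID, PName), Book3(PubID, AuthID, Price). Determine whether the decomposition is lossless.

Yes

Chase test. Columns are ISBN, PubID, AuthID, PName, Price; row i has aⱼ where attribute j ∈ Booki, else bᵢⱼ.
Initial tableau (one row per fragment):
  row 1: a1 a2 a3 b14 a5
  row 2: b21 a2 a3 a4 b25
  row 3: b31 a2 a3 b34 a5
Rows 1 and 2 agree on AuthID; apply AuthID→PName and equate their PName entries.
Rows 1 and 3 agree on AuthID; apply AuthID→PName and equate their PName entries.
Rows 1 and 2 agree on AuthID, PName; apply AuthID, PName→ISBN and equate their ISBN entries.
Rows 1 and 3 agree on AuthID, PName; apply AuthID, PName→ISBN and equate their ISBN entries.
Rows 1 and 2 agree on ISBN, AuthID, PName; apply ISBN, AuthID, PName→Price and equate their Price entries.
Row 1 is now all distinguished symbols — the join is lossless.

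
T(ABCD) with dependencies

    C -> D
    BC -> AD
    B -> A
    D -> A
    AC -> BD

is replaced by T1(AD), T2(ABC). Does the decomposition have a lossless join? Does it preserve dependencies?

Lossless test: (A)⁺ = {A}, which is a superkey of neither fragment — lossy.
Dependency preservation: the restricted closure of {C} across the fragments never reaches {D}, so C → D cannot be enforced without a join — not preserved.

lossy and not dependency-preserving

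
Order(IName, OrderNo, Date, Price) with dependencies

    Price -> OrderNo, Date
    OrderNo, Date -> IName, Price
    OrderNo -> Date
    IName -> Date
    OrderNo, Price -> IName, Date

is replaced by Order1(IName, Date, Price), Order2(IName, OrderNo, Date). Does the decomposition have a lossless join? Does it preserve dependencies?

lossy and not dependency-preserving

Lossless test: (IName, Date)⁺ = {IName, Date}, which is a superkey of neither fragment — lossy.
Dependency preservation: the restricted closure of {Price} across the fragments never reaches {OrderNo, Date}, so Price → OrderNo, Date cannot be enforced without a join — not preserved.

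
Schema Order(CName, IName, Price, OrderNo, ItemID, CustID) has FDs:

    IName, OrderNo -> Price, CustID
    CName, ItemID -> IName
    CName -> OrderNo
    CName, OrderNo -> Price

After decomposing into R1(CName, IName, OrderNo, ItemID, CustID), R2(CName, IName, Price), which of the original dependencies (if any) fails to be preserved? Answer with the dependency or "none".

IName, OrderNo -> Price, CustID

Check IName, OrderNo → Price, CustID: no single fragment contains all of {IName, Price, OrderNo, CustID}, and the restricted closure of {IName, OrderNo} across the fragments never reaches {Price, CustID}.
CName, ItemID → IName is preserved.
CName → OrderNo is preserved.
CName, OrderNo → Price is preserved.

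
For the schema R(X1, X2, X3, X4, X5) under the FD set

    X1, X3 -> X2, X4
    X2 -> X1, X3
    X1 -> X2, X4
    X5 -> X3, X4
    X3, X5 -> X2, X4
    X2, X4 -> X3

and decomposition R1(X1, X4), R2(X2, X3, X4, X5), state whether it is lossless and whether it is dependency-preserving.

Lossless test: (X4)⁺ = {X4}, which is a superkey of neither fragment — lossy.
Dependency preservation: the restricted closure of {X1, X3} across the fragments never reaches {X2, X4}, so X1, X3 → X2, X4 cannot be enforced without a join — not preserved.

lossy and not dependency-preserving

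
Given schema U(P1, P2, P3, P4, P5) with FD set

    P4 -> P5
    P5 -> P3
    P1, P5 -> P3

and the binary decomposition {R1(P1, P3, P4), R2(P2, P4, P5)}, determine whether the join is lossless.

No

Common attributes: R1 ∩ R2 = {P4}.
Closure of {P4}: P4 → P5 applies, adding P5; P5 → P3 applies, adding P3. So (P4)⁺ = {P3, P4, P5}.
The closure contains neither all of R1 = {P1, P3, P4} nor all of R2 = {P2, P4, P5}, so the common attributes are not a superkey of either fragment. The join is lossy.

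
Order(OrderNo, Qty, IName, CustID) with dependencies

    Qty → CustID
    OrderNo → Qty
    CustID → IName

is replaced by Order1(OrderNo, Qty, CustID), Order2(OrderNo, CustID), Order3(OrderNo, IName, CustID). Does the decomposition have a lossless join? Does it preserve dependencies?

lossless and dependency-preserving

Lossless test (chase): Rows 1 and 2 agree on OrderNo; apply OrderNo→Qty and equate their Qty entries. Rows 1 and 3 agree on OrderNo; apply OrderNo→Qty and equate their Qty entries. Rows 1 and 2 agree on CustID; apply CustID→IName and equate their IName entries. Rows 1 and 3 agree on CustID; apply CustID→IName and equate their IName entries. Row 1 is now all distinguished symbols — the join is lossless.
Dependency preservation: every FD's attributes lie within a single fragment, so each can be enforced locally — preserved.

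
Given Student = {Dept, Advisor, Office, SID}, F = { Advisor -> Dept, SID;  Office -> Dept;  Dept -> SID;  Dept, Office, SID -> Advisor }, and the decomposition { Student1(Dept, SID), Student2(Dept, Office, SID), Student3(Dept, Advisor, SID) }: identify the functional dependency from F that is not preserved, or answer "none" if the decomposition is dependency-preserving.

Dept, Office, SID -> Advisor

Check Dept, Office, SID → Advisor: no single fragment contains all of {Dept, Advisor, Office, SID}, and the restricted closure of {Dept, Office, SID} across the fragments never reaches {Advisor}.
Advisor → Dept, SID is preserved.
Office → Dept is preserved.
Dept → SID is preserved.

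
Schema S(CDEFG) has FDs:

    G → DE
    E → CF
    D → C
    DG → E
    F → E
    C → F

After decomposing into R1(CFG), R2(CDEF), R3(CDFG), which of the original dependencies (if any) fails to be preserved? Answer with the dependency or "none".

none

G → DE: restricted closure across fragments reaches DE.
E → CF lies within R2.
D → C lies within R2.
DG → E: restricted closure across fragments reaches E.
F → E lies within R2.
C → F lies within R1.
Every dependency is enforceable on the fragments, so the decomposition is dependency-preserving.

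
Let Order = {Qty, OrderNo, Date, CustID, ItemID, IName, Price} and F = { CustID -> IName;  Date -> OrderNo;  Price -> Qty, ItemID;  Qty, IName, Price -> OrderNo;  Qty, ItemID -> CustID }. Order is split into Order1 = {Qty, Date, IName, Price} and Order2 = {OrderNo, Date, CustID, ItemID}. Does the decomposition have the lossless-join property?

Common attributes: Order1 ∩ Order2 = {Date}.
Closure of {Date}: Date → OrderNo applies, adding OrderNo. So (Date)⁺ = {OrderNo, Date}.
The closure contains neither all of Order1 = {Qty, Date, IName, Price} nor all of Order2 = {OrderNo, Date, CustID, ItemID}, so the common attributes are not a superkey of either fragment. The join is lossy.

No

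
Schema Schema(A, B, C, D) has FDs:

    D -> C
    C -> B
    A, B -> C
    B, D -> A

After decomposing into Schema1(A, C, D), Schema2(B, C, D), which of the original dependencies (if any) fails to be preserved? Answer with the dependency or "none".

A, B -> C

Check A, B → C: no single fragment contains all of {A, B, C}, and the restricted closure of {A, B} across the fragments never reaches {C}.
D → C is preserved.
C → B is preserved.
B, D → A is preserved.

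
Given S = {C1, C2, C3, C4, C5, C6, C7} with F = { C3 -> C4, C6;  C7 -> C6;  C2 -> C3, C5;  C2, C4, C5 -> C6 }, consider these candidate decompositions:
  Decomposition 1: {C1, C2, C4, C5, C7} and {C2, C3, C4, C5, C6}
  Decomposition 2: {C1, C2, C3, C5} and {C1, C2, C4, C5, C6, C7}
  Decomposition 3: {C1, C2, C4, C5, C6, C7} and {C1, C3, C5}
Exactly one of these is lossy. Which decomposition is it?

Decomposition 1: common = {C2, C4, C5}, closure = {C2, C3, C4, C5, C6} → lossless.
Decomposition 2: common = {C1, C2, C5}, closure = {C1, C2, C3, C4, C5, C6} → lossless.
Decomposition 3: common = {C1, C5}, closure = {C1, C5} → lossy.

Decomposition 3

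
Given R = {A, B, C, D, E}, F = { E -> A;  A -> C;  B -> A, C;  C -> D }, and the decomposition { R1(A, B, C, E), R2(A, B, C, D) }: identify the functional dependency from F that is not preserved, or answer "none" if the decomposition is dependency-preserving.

none

E → A lies within R1.
A → C lies within R1.
B → A, C lies within R1.
C → D lies within R2.
Every dependency is enforceable on the fragments, so the decomposition is dependency-preserving.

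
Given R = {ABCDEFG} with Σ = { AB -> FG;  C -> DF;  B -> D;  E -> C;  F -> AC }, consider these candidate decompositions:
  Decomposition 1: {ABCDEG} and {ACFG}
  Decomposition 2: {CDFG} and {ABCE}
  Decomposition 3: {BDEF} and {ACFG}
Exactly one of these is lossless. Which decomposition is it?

Decomposition 1: common = {ACG}, closure = {ACDFG} → lossless.
Decomposition 2: common = {C}, closure = {ACDF} → lossy.
Decomposition 3: common = {F}, closure = {ACDF} → lossy.

Decomposition 1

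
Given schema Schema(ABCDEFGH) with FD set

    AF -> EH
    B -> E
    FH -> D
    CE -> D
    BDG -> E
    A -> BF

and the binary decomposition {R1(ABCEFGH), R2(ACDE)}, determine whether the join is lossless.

Yes

Common attributes: R1 ∩ R2 = {ACE}.
Closure of {ACE}: CE → D applies, adding D; A → BF applies, adding BF; AF → EH applies, adding H. So (ACE)⁺ = {ABCDEFH}.
This closure contains every attribute of R2, so R1 ∩ R2 → R2. The join is lossless.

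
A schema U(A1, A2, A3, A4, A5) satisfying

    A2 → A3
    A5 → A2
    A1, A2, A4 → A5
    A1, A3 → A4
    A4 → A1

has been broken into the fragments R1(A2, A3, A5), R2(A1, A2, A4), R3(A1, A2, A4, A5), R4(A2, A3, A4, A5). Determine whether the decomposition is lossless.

Yes

Chase test. Columns are A1, A2, A3, A4, A5; row i has aⱼ where attribute j ∈ Ri, else bᵢⱼ.
Initial tableau (one row per fragment):
  row 1: b11 a2 a3 b14 a5
  row 2: a1 a2 b23 a4 b25
  row 3: a1 a2 b33 a4 a5
  row 4: b41 a2 a3 a4 a5
Rows 1 and 2 agree on A2; apply A2→A3 and equate their A3 entries.
Rows 1 and 3 agree on A2; apply A2→A3 and equate their A3 entries.
Rows 2 and 3 agree on A1, A2, A4; apply A1, A2, A4→A5 and equate their A5 entries.
Rows 2 and 4 agree on A4; apply A4→A1 and equate their A1 entries.
Row 2 is now all distinguished symbols — the join is lossless.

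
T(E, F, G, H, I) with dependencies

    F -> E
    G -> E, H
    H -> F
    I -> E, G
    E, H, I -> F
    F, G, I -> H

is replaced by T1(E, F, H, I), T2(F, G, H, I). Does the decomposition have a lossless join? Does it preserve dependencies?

lossless and dependency-preserving

Lossless test: (F, H, I)⁺ = {E, F, G, H, I}, which contains all of one fragment — lossless.
Dependency preservation: G → E, H; I → E, G are not contained in any single fragment, but the restricted closure of each left-hand side across the fragments still reaches the right-hand side; the remaining FDs each lie inside some fragment. All dependencies are preserved.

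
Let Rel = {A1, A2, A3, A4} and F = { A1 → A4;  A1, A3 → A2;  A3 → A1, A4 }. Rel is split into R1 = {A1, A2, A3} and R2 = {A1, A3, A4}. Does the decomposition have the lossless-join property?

Common attributes: R1 ∩ R2 = {A1, A3}.
Closure of {A1, A3}: A1 → A4 applies, adding A4; A1, A3 → A2 applies, adding A2. So (A1, A3)⁺ = {A1, A2, A3, A4}.
This closure contains every attribute of R1, so R1 ∩ R2 → R1. The join is lossless.

Yes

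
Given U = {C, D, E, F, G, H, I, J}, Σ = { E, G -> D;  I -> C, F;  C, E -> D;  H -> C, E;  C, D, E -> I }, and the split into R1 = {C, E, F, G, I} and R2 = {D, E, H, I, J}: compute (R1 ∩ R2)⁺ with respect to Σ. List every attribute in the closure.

C, D, E, F, I

R1 ∩ R2 = {E, I}.
I → C, F applies, adding C, F
C, E → D applies, adding D
Closure: {C, D, E, F, I}.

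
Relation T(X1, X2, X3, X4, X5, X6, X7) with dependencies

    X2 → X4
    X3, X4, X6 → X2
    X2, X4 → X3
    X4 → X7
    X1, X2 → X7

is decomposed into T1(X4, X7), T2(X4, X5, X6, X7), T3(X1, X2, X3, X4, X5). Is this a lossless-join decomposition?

Chase test. Columns are X1, X2, X3, X4, X5, X6, X7; row i has aⱼ where attribute j ∈ Ti, else bᵢⱼ.
Initial tableau (one row per fragment):
  row 1: b11 b12 b13 a4 b15 b16 a7
  row 2: b21 b22 b23 a4 a5 a6 a7
  row 3: a1 a2 a3 a4 a5 b36 b37
Rows 1 and 3 agree on X4; apply X4→X7 and equate their X7 entries.
No row becomes fully distinguished — the join is lossy.

No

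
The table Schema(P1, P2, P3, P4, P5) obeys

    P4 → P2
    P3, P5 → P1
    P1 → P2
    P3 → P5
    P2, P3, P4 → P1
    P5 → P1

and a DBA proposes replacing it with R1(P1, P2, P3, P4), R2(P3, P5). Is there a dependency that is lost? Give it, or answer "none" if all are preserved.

Check P5 → P1: no single fragment contains all of {P1, P5}, and the restricted closure of {P5} across the fragments never reaches {P1}.
P4 → P2 is preserved.
P3, P5 → P1 is preserved.
P1 → P2 is preserved.
P3 → P5 is preserved.
P2, P3, P4 → P1 is preserved.

P5 → P1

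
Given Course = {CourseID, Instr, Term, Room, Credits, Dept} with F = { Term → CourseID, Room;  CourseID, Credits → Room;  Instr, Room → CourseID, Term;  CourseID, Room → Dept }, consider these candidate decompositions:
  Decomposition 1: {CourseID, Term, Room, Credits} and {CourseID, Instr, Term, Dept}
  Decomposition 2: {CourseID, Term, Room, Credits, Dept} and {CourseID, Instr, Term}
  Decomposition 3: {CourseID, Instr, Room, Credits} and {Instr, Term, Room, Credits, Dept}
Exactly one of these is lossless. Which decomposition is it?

Decomposition 1: common = {CourseID, Term}, closure = {CourseID, Term, Room, Dept} → lossy.
Decomposition 2: common = {CourseID, Term}, closure = {CourseID, Term, Room, Dept} → lossy.
Decomposition 3: common = {Instr, Room, Credits}, closure = {CourseID, Instr, Term, Room, Credits, Dept} → lossless.

Decomposition 3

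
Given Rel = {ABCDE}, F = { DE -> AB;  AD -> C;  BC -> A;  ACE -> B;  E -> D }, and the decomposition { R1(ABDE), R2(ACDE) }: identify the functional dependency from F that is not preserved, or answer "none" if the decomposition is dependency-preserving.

Check BC → A: no single fragment contains all of {ABC}, and the restricted closure of {BC} across the fragments never reaches {A}.
DE → AB is preserved.
AD → C is preserved.
ACE → B is preserved.
E → D is preserved.

BC -> A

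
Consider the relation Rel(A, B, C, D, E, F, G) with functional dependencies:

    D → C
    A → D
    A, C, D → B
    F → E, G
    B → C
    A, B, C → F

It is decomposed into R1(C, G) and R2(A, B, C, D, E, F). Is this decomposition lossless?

No

Common attributes: R1 ∩ R2 = {C}.
No dependency enlarges {C}, so (C)⁺ = {C}.
The closure contains neither all of R1 = {C, G} nor all of R2 = {A, B, C, D, E, F}, so the common attributes are not a superkey of either fragment. The join is lossy.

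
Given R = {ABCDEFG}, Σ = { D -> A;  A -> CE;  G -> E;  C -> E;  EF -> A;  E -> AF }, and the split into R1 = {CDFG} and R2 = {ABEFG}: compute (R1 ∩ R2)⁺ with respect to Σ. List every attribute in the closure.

ACEFG

R1 ∩ R2 = {FG}.
G → E applies, adding E
EF → A applies, adding A
A → CE applies, adding C
Closure: {ACEFG}.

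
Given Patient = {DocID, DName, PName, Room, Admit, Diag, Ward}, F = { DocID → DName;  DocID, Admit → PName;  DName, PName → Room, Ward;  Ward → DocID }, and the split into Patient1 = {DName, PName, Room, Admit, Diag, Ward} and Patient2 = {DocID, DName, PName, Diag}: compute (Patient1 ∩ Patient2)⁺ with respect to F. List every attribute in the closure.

Patient1 ∩ Patient2 = {DName, PName, Diag}.
DName, PName → Room, Ward applies, adding Room, Ward
Ward → DocID applies, adding DocID
Closure: {DocID, DName, PName, Room, Diag, Ward}.

DocID, DName, PName, Room, Diag, Ward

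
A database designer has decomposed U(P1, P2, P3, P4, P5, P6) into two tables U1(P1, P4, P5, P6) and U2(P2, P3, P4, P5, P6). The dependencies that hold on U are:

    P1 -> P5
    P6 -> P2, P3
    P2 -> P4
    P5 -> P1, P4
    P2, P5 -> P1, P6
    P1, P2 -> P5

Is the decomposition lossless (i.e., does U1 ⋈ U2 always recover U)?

Common attributes: U1 ∩ U2 = {P4, P5, P6}.
Closure of {P4, P5, P6}: P6 → P2, P3 applies, adding P2, P3; P5 → P1, P4 applies, adding P1. So (P4, P5, P6)⁺ = {P1, P2, P3, P4, P5, P6}.
This closure contains every attribute of U1, so U1 ∩ U2 → U1. The join is lossless.

Yes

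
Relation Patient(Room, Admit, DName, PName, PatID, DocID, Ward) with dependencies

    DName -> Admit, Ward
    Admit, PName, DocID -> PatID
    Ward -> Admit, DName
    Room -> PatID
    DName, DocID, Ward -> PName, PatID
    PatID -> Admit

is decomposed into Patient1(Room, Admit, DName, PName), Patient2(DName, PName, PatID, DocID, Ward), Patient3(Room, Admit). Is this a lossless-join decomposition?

No

Chase test. Columns are Room, Admit, DName, PName, PatID, DocID, Ward; row i has aⱼ where attribute j ∈ Patienti, else bᵢⱼ.
Initial tableau (one row per fragment):
  row 1: a1 a2 a3 a4 b15 b16 b17
  row 2: b21 b22 a3 a4 a5 a6 a7
  row 3: a1 a2 b33 b34 b35 b36 b37
Rows 1 and 2 agree on DName; apply DName→Admit, Ward and equate their Admit, Ward entries.
Rows 1 and 3 agree on Room; apply Room→PatID and equate their PatID entries.
No row becomes fully distinguished — the join is lossy.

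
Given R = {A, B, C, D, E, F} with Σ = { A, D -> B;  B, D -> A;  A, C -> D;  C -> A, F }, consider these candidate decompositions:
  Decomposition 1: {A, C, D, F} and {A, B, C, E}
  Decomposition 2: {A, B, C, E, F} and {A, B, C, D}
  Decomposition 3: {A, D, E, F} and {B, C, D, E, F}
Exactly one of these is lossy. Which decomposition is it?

Decomposition 3

Decomposition 1: common = {A, C}, closure = {A, B, C, D, F} → lossless.
Decomposition 2: common = {A, B, C}, closure = {A, B, C, D, F} → lossless.
Decomposition 3: common = {D, E, F}, closure = {D, E, F} → lossy.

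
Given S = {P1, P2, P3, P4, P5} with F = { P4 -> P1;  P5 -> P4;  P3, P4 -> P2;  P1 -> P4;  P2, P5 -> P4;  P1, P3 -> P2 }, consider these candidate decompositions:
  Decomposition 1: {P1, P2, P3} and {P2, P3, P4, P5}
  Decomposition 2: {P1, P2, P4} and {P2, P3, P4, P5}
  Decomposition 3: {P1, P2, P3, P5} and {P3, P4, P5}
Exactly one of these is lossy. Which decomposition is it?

Decomposition 1

Decomposition 1: common = {P2, P3}, closure = {P2, P3} → lossy.
Decomposition 2: common = {P2, P4}, closure = {P1, P2, P4} → lossless.
Decomposition 3: common = {P3, P5}, closure = {P1, P2, P3, P4, P5} → lossless.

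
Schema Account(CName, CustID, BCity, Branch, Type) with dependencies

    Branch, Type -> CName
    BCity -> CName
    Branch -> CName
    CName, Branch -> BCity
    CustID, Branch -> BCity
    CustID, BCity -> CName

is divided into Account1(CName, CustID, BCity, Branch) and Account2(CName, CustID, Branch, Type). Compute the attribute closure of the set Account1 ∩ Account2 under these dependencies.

CName, CustID, BCity, Branch

Account1 ∩ Account2 = {CName, CustID, Branch}.
CName, Branch → BCity applies, adding BCity
Closure: {CName, CustID, BCity, Branch}.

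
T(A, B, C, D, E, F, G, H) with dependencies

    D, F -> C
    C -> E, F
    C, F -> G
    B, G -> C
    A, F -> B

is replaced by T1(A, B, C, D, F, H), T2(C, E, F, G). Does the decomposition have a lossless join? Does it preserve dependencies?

Lossless test: (C, F)⁺ = {C, E, F, G}, which contains all of one fragment — lossless.
Dependency preservation: the restricted closure of {B, G} across the fragments never reaches {C}, so B, G → C cannot be enforced without a join — not preserved.

lossless but not dependency-preserving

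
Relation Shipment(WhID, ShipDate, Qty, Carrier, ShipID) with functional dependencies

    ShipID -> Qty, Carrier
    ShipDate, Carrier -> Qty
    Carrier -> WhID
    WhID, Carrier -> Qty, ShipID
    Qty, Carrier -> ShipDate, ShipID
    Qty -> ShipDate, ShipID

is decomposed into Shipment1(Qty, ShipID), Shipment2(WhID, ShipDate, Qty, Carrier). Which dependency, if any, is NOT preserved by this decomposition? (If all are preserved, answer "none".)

none

ShipID → Qty, Carrier: restricted closure across fragments reaches Qty, Carrier.
ShipDate, Carrier → Qty lies within Shipment2.
Carrier → WhID lies within Shipment2.
WhID, Carrier → Qty, ShipID: restricted closure across fragments reaches Qty, ShipID.
Qty, Carrier → ShipDate, ShipID: restricted closure across fragments reaches ShipDate, ShipID.
Qty → ShipDate, ShipID: restricted closure across fragments reaches ShipDate, ShipID.
Every dependency is enforceable on the fragments, so the decomposition is dependency-preserving.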